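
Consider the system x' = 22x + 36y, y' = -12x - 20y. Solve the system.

Coefficient matrix A = [[22, 36], [-12, -20]].
Characteristic polynomial det(A - λI) = λ^2 - 2λ - 8 = 0.
Eigenvalues λ = 4, -2.
For λ=4: (A-λI) row 1 is [18, 36], so an eigenvector is (-2, 1).
For λ=-2: (A-λI) row 1 is [24, 36], so an eigenvector is (3, -2).
General solution: K_1e^(4t)(-2,1) + K_2e^(-2t)(3,-2).

x(t) = -2K_1e^(4t) + 3K_2e^(-2t), y(t) = K_1e^(4t) - 2K_2e^(-2t)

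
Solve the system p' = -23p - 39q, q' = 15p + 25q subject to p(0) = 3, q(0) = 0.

p(t) = -24e^(t)sin(3t) + 3e^(t)cos(3t), q(t) = 15e^(t)sin(3t)

Coefficient matrix A = [[-23, -39], [15, 25]].
Characteristic polynomial det(A - λI) = λ^2 - 2λ + 10 = 0.
Eigenvalues λ = 1 ± 3i (complex conjugate pair).
For λ=1+3i: an eigenvector is (3,-2) - i(2,-1) = (3 - 2i, -2 + i).
A real fundamental pair from Re and Im of e^((1+3i)t)v: X_1 = e^(t)(cos(3t)·(3,-2) + sin(3t)·(2,-1)), X_2 = e^(t)(sin(3t)·(3,-2) - cos(3t)·(2,-1)).
General solution: C_1X_1 + C_2X_2.
Applying p(0)=3, q(0)=0 gives C_1=-3, C_2=-6.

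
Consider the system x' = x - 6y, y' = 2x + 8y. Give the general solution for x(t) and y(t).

Coefficient matrix A = [[1, -6], [2, 8]].
Characteristic polynomial det(A - λI) = λ^2 - 9λ + 20 = 0.
Eigenvalues λ = 5, 4.
For λ=5: (A-λI) row 1 is [-4, -6], so an eigenvector is (-3, 2).
For λ=4: (A-λI) row 1 is [-3, -6], so an eigenvector is (2, -1).
General solution: c_1e^(5t)(-3,2) + c_2e^(4t)(2,-1).

x(t) = -3c_1e^(5t) + 2c_2e^(4t), y(t) = 2c_1e^(5t) - c_2e^(4t)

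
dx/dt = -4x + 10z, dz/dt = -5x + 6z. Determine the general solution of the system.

x(t) = -C_1e^(t)sin(5t) + C_1e^(t)cos(5t) + C_2e^(t)sin(5t) + C_2e^(t)cos(5t), z(t) = -C_1e^(t)sin(5t) + C_2e^(t)cos(5t)

Coefficient matrix A = [[-4, 10], [-5, 6]].
Characteristic polynomial det(A - λI) = λ^2 - 2λ + 26 = 0.
Eigenvalues λ = 1 ± 5i (complex conjugate pair).
For λ=1+5i: an eigenvector is (1,0) - i(-1,-1) = (1 + i, 0 + i).
A real fundamental pair from Re and Im of e^((1+5i)t)v: X_1 = e^(t)(cos(5t)·(1,0) + sin(5t)·(-1,-1)), X_2 = e^(t)(sin(5t)·(1,0) - cos(5t)·(-1,-1)).
General solution: C_1X_1 + C_2X_2.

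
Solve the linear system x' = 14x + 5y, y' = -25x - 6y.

x(t) = -c_1e^(4t)sin(5t) + c_2e^(4t)cos(5t), y(t) = 2c_1e^(4t)sin(5t) - c_1e^(4t)cos(5t) - c_2e^(4t)sin(5t) - 2c_2e^(4t)cos(5t)

Coefficient matrix A = [[14, 5], [-25, -6]].
Characteristic polynomial det(A - λI) = λ^2 - 8λ + 41 = 0.
Eigenvalues λ = 4 ± 5i (complex conjugate pair).
For λ=4+5i: an eigenvector is (0,-1) - i(-1,2) = (0 + i, -1 - 2i).
A real fundamental pair from Re and Im of e^((4+5i)t)v: X_1 = e^(4t)(cos(5t)·(0,-1) + sin(5t)·(-1,2)), X_2 = e^(4t)(sin(5t)·(0,-1) - cos(5t)·(-1,2)).
General solution: c_1X_1 + c_2X_2.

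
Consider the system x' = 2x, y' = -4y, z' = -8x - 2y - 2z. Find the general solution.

Coefficient matrix A = [[2, 0, 0], [0, -4, 0], [-8, -2, -2]].
det(A - λI) = 0 gives eigenvalues λ = 2, -4, -2.
For λ=2: eigenvector (1,0,-2).
For λ=-4: eigenvector (0,1,1).
For λ=-2: eigenvector (0,0,1).
General solution: c_1e^(2t)(1,0,-2) + c_2e^(-4t)(0,1,1) + c_3e^(-2t)(0,0,1).

x(t) = c_1e^(2t), y(t) = c_2e^(-4t), z(t) = -2c_1e^(2t) + c_2e^(-4t) + c_3e^(-2t)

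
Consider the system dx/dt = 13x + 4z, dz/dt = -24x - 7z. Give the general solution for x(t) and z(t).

Coefficient matrix A = [[13, 4], [-24, -7]].
Characteristic polynomial det(A - λI) = λ^2 - 6λ + 5 = 0.
Eigenvalues λ = 5, 1.
For λ=5: (A-λI) row 1 is [8, 4], so an eigenvector is (-1, 2).
For λ=1: (A-λI) row 1 is [12, 4], so an eigenvector is (1, -3).
General solution: c_1e^(5t)(-1,2) + c_2e^(t)(1,-3).

x(t) = -c_1e^(5t) + c_2e^(t), z(t) = 2c_1e^(5t) - 3c_2e^(t)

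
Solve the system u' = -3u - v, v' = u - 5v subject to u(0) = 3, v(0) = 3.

u(t) = 3e^(-4t), v(t) = 3e^(-4t)

Coefficient matrix A = [[-3, -1], [1, -5]].
Characteristic polynomial det(A - λI) = λ^2 + 8λ + 16 = 0.
Single eigenvalue λ = -4 with algebraic multiplicity 2.
Eigenvector v = (1,1); generalized eigenvector w with (A-λI)w=v is (0,-1).
General solution: e^(-4t)[C_1·v + C_2·(t·v + w)].
Applying u(0)=3, v(0)=3 gives C_1=3, C_2=0.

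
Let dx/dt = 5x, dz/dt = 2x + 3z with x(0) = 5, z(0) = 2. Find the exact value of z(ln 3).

A = [[5,0],[2,3]]; eigenvalues λ = 3, 5.
Eigenvectors: (0,-1) for λ=3, (1,1) for λ=5.
From the initial condition, c_1 = 3, c_2 = 5.
z(ln 3) = (3)(3^3)(-1) + (5)(3^5)(1) = 1134.

1134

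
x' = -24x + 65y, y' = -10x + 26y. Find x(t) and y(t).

Coefficient matrix A = [[-24, 65], [-10, 26]].
Characteristic polynomial det(A - λI) = λ^2 - 2λ + 26 = 0.
Eigenvalues λ = 1 ± 5i (complex conjugate pair).
For λ=1+5i: an eigenvector is (-3,-1) - i(2,1) = (-3 - 2i, -1 - i).
A real fundamental pair from Re and Im of e^((1+5i)t)v: X_1 = e^(t)(cos(5t)·(-3,-1) + sin(5t)·(2,1)), X_2 = e^(t)(sin(5t)·(-3,-1) - cos(5t)·(2,1)).
General solution: c_1X_1 + c_2X_2.

x(t) = 2c_1e^(t)sin(5t) - 3c_1e^(t)cos(5t) - 3c_2e^(t)sin(5t) - 2c_2e^(t)cos(5t), y(t) = c_1e^(t)sin(5t) - c_1e^(t)cos(5t) - c_2e^(t)sin(5t) - c_2e^(t)cos(5t)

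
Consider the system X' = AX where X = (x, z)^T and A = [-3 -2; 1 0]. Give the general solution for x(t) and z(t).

Coefficient matrix A = [[-3, -2], [1, 0]].
Characteristic polynomial det(A - λI) = λ^2 + 3λ + 2 = 0.
Eigenvalues λ = -2, -1.
For λ=-2: (A-λI) row 1 is [-1, -2], so an eigenvector is (-2, 1).
For λ=-1: (A-λI) row 1 is [-2, -2], so an eigenvector is (-1, 1).
General solution: K_1e^(-2t)(-2,1) + K_2e^(-t)(-1,1).

x(t) = -2K_1e^(-2t) - K_2e^(-t), z(t) = K_1e^(-2t) + K_2e^(-t)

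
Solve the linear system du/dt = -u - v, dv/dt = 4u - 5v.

u(t) = c_1e^(-3t) + c_2te^(-3t) + 2c_2e^(-3t), v(t) = 2c_1e^(-3t) + 2c_2te^(-3t) + 3c_2e^(-3t)

Coefficient matrix A = [[-1, -1], [4, -5]].
Characteristic polynomial det(A - λI) = λ^2 + 6λ + 9 = 0.
Single eigenvalue λ = -3 with algebraic multiplicity 2.
Eigenvector v = (1,2); generalized eigenvector w with (A-λI)w=v is (2,3).
General solution: e^(-3t)[c_1·v + c_2·(t·v + w)].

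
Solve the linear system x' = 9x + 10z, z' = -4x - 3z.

Coefficient matrix A = [[9, 10], [-4, -3]].
Characteristic polynomial det(A - λI) = λ^2 - 6λ + 13 = 0.
Eigenvalues λ = 3 ± 2i (complex conjugate pair).
For λ=3+2i: an eigenvector is (1,-1) - i(-2,1) = (1 + 2i, -1 - i).
A real fundamental pair from Re and Im of e^((3+2i)t)v: X_1 = e^(3t)(cos(2t)·(1,-1) + sin(2t)·(-2,1)), X_2 = e^(3t)(sin(2t)·(1,-1) - cos(2t)·(-2,1)).
General solution: c_1X_1 + c_2X_2.

x(t) = -2c_1e^(3t)sin(2t) + c_1e^(3t)cos(2t) + c_2e^(3t)sin(2t) + 2c_2e^(3t)cos(2t), z(t) = c_1e^(3t)sin(2t) - c_1e^(3t)cos(2t) - c_2e^(3t)sin(2t) - c_2e^(3t)cos(2t)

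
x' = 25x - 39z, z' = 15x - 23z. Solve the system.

x(t) = 3C_1e^(t)sin(3t) + 2C_1e^(t)cos(3t) + 2C_2e^(t)sin(3t) - 3C_2e^(t)cos(3t), z(t) = 2C_1e^(t)sin(3t) + C_1e^(t)cos(3t) + C_2e^(t)sin(3t) - 2C_2e^(t)cos(3t)

Coefficient matrix A = [[25, -39], [15, -23]].
Characteristic polynomial det(A - λI) = λ^2 - 2λ + 10 = 0.
Eigenvalues λ = 1 ± 3i (complex conjugate pair).
For λ=1+3i: an eigenvector is (2,1) - i(3,2) = (2 - 3i, 1 - 2i).
A real fundamental pair from Re and Im of e^((1+3i)t)v: X_1 = e^(t)(cos(3t)·(2,1) + sin(3t)·(3,2)), X_2 = e^(t)(sin(3t)·(2,1) - cos(3t)·(3,2)).
General solution: C_1X_1 + C_2X_2.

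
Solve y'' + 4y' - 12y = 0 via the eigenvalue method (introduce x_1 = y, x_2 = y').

Let x_1 = y, x_2 = y'. Then x_1' = x_2 and x_2' = 12x_1 - 4x_2.
A = [[0,1],[12,-4]]; det(A-λI) = λ^2 + 4λ - 12.
Eigenvalues λ = 2, -6 with eigenvectors (1,2), (1,-6).

y(t) = C_1e^(2t) + C_2e^(-6t)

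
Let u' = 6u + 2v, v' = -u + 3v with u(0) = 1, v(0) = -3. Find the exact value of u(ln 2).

A = [[6,2],[-1,3]]; eigenvalues λ = 5, 4.
Eigenvectors: (2,-1) for λ=5, (1,-1) for λ=4.
From the initial condition, c_1 = -2, c_2 = 5.
u(ln 2) = (-2)(2^5)(2) + (5)(2^4)(1) = -48.

-48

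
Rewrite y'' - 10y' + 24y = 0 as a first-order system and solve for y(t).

Let x_1 = y, x_2 = y'. Then x_1' = x_2 and x_2' = -24x_1 + 10x_2.
A = [[0,1],[-24,10]]; det(A-λI) = λ^2 - 10λ + 24.
Eigenvalues λ = 4, 6 with eigenvectors (1,4), (1,6).

y(t) = K_1e^(4t) + K_2e^(6t)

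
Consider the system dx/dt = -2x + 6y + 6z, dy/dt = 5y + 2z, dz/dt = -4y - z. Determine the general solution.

x(t) = c_1e^(-2t) + 2c_3e^(t), y(t) = -c_2e^(3t) - c_3e^(t), z(t) = c_2e^(3t) + 2c_3e^(t)

Coefficient matrix A = [[-2, 6, 6], [0, 5, 2], [0, -4, -1]].
det(A - λI) = 0 gives eigenvalues λ = -2, 3, 1.
For λ=-2: eigenvector (1,0,0).
For λ=3: eigenvector (0,-1,1).
For λ=1: eigenvector (2,-1,2).
General solution: c_1e^(-2t)(1,0,0) + c_2e^(3t)(0,-1,1) + c_3e^(t)(2,-1,2).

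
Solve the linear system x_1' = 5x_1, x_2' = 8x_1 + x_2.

Coefficient matrix A = [[5, 0], [8, 1]].
Characteristic polynomial det(A - λI) = λ^2 - 6λ + 5 = 0.
Eigenvalues λ = 1, 5.
For λ=1: (A-λI) row 1 is [4, 0], so an eigenvector is (0, -1).
For λ=5: (A-λI) row 2 is [8, -4], so an eigenvector is (-1, -2).
General solution: c_1e^(t)(0,-1) + c_2e^(5t)(-1,-2).

x_1(t) = -c_2e^(5t), x_2(t) = -c_1e^(t) - 2c_2e^(5t)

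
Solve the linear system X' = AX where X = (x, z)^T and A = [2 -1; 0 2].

x(t) = -K_1e^(2t) - K_2te^(2t) + 3K_2e^(2t), z(t) = K_2e^(2t)

Coefficient matrix A = [[2, -1], [0, 2]].
Characteristic polynomial det(A - λI) = λ^2 - 4λ + 4 = 0.
Single eigenvalue λ = 2 with algebraic multiplicity 2.
Eigenvector v = (-1,0); generalized eigenvector w with (A-λI)w=v is (3,1).
General solution: e^(2t)[K_1·v + K_2·(t·v + w)].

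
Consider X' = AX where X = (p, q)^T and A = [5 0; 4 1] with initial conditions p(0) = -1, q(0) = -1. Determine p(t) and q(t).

Coefficient matrix A = [[5, 0], [4, 1]].
Characteristic polynomial det(A - λI) = λ^2 - 6λ + 5 = 0.
Eigenvalues λ = 5, 1.
For λ=5: (A-λI) row 2 is [4, -4], so an eigenvector is (1, 1).
For λ=1: (A-λI) row 1 is [4, 0], so an eigenvector is (0, -1).
General solution: K_1e^(5t)(1,1) + K_2e^(t)(0,-1).
Applying p(0)=-1, q(0)=-1 gives K_1=-1, K_2=0.

p(t) = -e^(5t), q(t) = -e^(5t)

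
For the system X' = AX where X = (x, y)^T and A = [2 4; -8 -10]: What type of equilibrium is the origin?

A = [[2,4],[-8,-10]]; det(A-λI) = λ^2 + 8λ + 12.
λ = -6, -2: both negative.

stable node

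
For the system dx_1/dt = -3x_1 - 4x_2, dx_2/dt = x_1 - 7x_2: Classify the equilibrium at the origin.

stable improper node

A = [[-3,-4],[1,-7]]; det(A-λI) = λ^2 + 10λ + 25.
repeated λ = -5 with a single eigenvector.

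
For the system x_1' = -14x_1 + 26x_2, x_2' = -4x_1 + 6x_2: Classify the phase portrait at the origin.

A = [[-14,26],[-4,6]]; det(A-λI) = λ^2 + 8λ + 20.
λ = -4 ± 2i: negative real part.

stable spiral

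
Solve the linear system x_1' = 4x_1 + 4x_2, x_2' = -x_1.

x_1(t) = -2c_1e^(2t) - 2c_2te^(2t) - c_2e^(2t), x_2(t) = c_1e^(2t) + c_2te^(2t)

Coefficient matrix A = [[4, 4], [-1, 0]].
Characteristic polynomial det(A - λI) = λ^2 - 4λ + 4 = 0.
Single eigenvalue λ = 2 with algebraic multiplicity 2.
Eigenvector v = (-2,1); generalized eigenvector w with (A-λI)w=v is (-1,0).
General solution: e^(2t)[c_1·v + c_2·(t·v + w)].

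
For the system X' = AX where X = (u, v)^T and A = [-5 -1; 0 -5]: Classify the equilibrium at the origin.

stable improper node

A = [[-5,-1],[0,-5]]; det(A-λI) = λ^2 + 10λ + 25.
repeated λ = -5 with a single eigenvector.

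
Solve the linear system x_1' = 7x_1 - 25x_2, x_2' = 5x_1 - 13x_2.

Coefficient matrix A = [[7, -25], [5, -13]].
Characteristic polynomial det(A - λI) = λ^2 + 6λ + 34 = 0.
Eigenvalues λ = -3 ± 5i (complex conjugate pair).
For λ=-3+5i: an eigenvector is (-1,0) - i(-2,-1) = (-1 + 2i, 0 + i).
A real fundamental pair from Re and Im of e^((-3+5i)t)v: X_1 = e^(-3t)(cos(5t)·(-1,0) + sin(5t)·(-2,-1)), X_2 = e^(-3t)(sin(5t)·(-1,0) - cos(5t)·(-2,-1)).
General solution: K_1X_1 + K_2X_2.

x_1(t) = -2K_1e^(-3t)sin(5t) - K_1e^(-3t)cos(5t) - K_2e^(-3t)sin(5t) + 2K_2e^(-3t)cos(5t), x_2(t) = -K_1e^(-3t)sin(5t) + K_2e^(-3t)cos(5t)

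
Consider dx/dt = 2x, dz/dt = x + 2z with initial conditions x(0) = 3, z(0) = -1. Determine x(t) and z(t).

x(t) = 3e^(2t), z(t) = 3te^(2t) - e^(2t)

Coefficient matrix A = [[2, 0], [1, 2]].
Characteristic polynomial det(A - λI) = λ^2 - 4λ + 4 = 0.
Single eigenvalue λ = 2 with algebraic multiplicity 2.
Eigenvector v = (0,1); generalized eigenvector w with (A-λI)w=v is (1,-2).
General solution: e^(2t)[C_1·v + C_2·(t·v + w)].
Applying x(0)=3, z(0)=-1 gives C_1=5, C_2=3.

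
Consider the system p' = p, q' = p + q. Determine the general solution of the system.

p(t) = -K_2e^(t), q(t) = -K_1e^(t) - K_2te^(t) - 2K_2e^(t)

Coefficient matrix A = [[1, 0], [1, 1]].
Characteristic polynomial det(A - λI) = λ^2 - 2λ + 1 = 0.
Single eigenvalue λ = 1 with algebraic multiplicity 2.
Eigenvector v = (0,-1); generalized eigenvector w with (A-λI)w=v is (-1,-2).
General solution: e^(t)[K_1·v + K_2·(t·v + w)].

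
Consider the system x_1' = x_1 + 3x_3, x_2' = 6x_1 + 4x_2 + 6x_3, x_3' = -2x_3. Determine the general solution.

x_1(t) = K_1e^(-2t) + K_3e^(t), x_2(t) = K_2e^(4t) - 2K_3e^(t), x_3(t) = -K_1e^(-2t)

Coefficient matrix A = [[1, 0, 3], [6, 4, 6], [0, 0, -2]].
det(A - λI) = 0 gives eigenvalues λ = -2, 4, 1.
For λ=-2: eigenvector (1,0,-1).
For λ=4: eigenvector (0,1,0).
For λ=1: eigenvector (1,-2,0).
General solution: K_1e^(-2t)(1,0,-1) + K_2e^(4t)(0,1,0) + K_3e^(t)(1,-2,0).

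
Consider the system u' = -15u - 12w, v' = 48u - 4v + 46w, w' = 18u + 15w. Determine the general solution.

u(t) = C_1e^(-3t) - 2C_2e^(3t), v(t) = 2C_1e^(-3t) + 6C_2e^(3t) + C_3e^(-4t), w(t) = -C_1e^(-3t) + 3C_2e^(3t)

Coefficient matrix A = [[-15, 0, -12], [48, -4, 46], [18, 0, 15]].
det(A - λI) = 0 gives eigenvalues λ = -3, 3, -4.
For λ=-3: eigenvector (1,2,-1).
For λ=3: eigenvector (-2,6,3).
For λ=-4: eigenvector (0,1,0).
General solution: C_1e^(-3t)(1,2,-1) + C_2e^(3t)(-2,6,3) + C_3e^(-4t)(0,1,0).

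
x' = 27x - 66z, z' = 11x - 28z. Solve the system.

x(t) = -2c_1e^(-6t) + 3c_2e^(5t), z(t) = -c_1e^(-6t) + c_2e^(5t)

Coefficient matrix A = [[27, -66], [11, -28]].
Characteristic polynomial det(A - λI) = λ^2 + λ - 30 = 0.
Eigenvalues λ = -6, 5.
For λ=-6: (A-λI) row 1 is [33, -66], so an eigenvector is (-2, -1).
For λ=5: (A-λI) row 1 is [22, -66], so an eigenvector is (3, 1).
General solution: c_1e^(-6t)(-2,-1) + c_2e^(5t)(3,1).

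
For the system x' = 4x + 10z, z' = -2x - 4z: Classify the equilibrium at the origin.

center

A = [[4,10],[-2,-4]]; det(A-λI) = λ^2 + 4.
λ = 0 ± 2i: zero real part.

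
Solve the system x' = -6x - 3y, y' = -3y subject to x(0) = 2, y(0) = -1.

Coefficient matrix A = [[-6, -3], [0, -3]].
Characteristic polynomial det(A - λI) = λ^2 + 9λ + 18 = 0.
Eigenvalues λ = -3, -6.
For λ=-3: (A-λI) row 1 is [-3, -3], so an eigenvector is (1, -1).
For λ=-6: (A-λI) row 1 is [0, -3], so an eigenvector is (1, 0).
General solution: C_1e^(-3t)(1,-1) + C_2e^(-6t)(1,0).
Applying x(0)=2, y(0)=-1 gives C_1=1, C_2=1.

x(t) = e^(-3t) + e^(-6t), y(t) = -e^(-3t)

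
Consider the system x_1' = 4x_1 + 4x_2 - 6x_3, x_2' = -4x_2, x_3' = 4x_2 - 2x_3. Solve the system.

Coefficient matrix A = [[4, 4, -6], [0, -4, 0], [0, 4, -2]].
det(A - λI) = 0 gives eigenvalues λ = -4, 4, -2.
For λ=-4: eigenvector (-2,1,-2).
For λ=4: eigenvector (1,0,0).
For λ=-2: eigenvector (1,0,1).
General solution: c_1e^(-4t)(-2,1,-2) + c_2e^(4t)(1,0,0) + c_3e^(-2t)(1,0,1).

x_1(t) = -2c_1e^(-4t) + c_2e^(4t) + c_3e^(-2t), x_2(t) = c_1e^(-4t), x_3(t) = -2c_1e^(-4t) + c_3e^(-2t)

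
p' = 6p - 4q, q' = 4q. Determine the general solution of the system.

p(t) = 2C_1e^(4t) - C_2e^(6t), q(t) = C_1e^(4t)

Coefficient matrix A = [[6, -4], [0, 4]].
Characteristic polynomial det(A - λI) = λ^2 - 10λ + 24 = 0.
Eigenvalues λ = 4, 6.
For λ=4: (A-λI) row 1 is [2, -4], so an eigenvector is (2, 1).
For λ=6: (A-λI) row 1 is [0, -4], so an eigenvector is (-1, 0).
General solution: C_1e^(4t)(2,1) + C_2e^(6t)(-1,0).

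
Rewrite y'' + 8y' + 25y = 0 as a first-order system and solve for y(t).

Let x_1 = y, x_2 = y'. Then x_1' = x_2 and x_2' = -25x_1 - 8x_2.
A = [[0,1],[-25,-8]]; det(A-λI) = λ^2 + 8λ + 25.
Eigenvalues λ = -4 ± 3i.

y(t) = C_1e^(-4t)cos(3t) + C_2e^(-4t)sin(3t)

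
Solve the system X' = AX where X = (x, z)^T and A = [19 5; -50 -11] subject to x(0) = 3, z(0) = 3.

x(t) = 12e^(4t)sin(5t) + 3e^(4t)cos(5t), z(t) = -39e^(4t)sin(5t) + 3e^(4t)cos(5t)

Coefficient matrix A = [[19, 5], [-50, -11]].
Characteristic polynomial det(A - λI) = λ^2 - 8λ + 41 = 0.
Eigenvalues λ = 4 ± 5i (complex conjugate pair).
For λ=4+5i: an eigenvector is (-1,3) - i(0,1) = (-1, 3 - i).
A real fundamental pair from Re and Im of e^((4+5i)t)v: X_1 = e^(4t)(cos(5t)·(-1,3) + sin(5t)·(0,1)), X_2 = e^(4t)(sin(5t)·(-1,3) - cos(5t)·(0,1)).
General solution: C_1X_1 + C_2X_2.
Applying x(0)=3, z(0)=3 gives C_1=-3, C_2=-12.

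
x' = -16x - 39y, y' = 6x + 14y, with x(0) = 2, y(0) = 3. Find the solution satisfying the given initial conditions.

x(t) = -49e^(-t)sin(3t) + 2e^(-t)cos(3t), y(t) = 19e^(-t)sin(3t) + 3e^(-t)cos(3t)

Coefficient matrix A = [[-16, -39], [6, 14]].
Characteristic polynomial det(A - λI) = λ^2 + 2λ + 10 = 0.
Eigenvalues λ = -1 ± 3i (complex conjugate pair).
For λ=-1+3i: an eigenvector is (3,-1) - i(-2,1) = (3 + 2i, -1 - i).
A real fundamental pair from Re and Im of e^((-1+3i)t)v: X_1 = e^(-t)(cos(3t)·(3,-1) + sin(3t)·(-2,1)), X_2 = e^(-t)(sin(3t)·(3,-1) - cos(3t)·(-2,1)).
General solution: K_1X_1 + K_2X_2.
Applying x(0)=2, y(0)=3 gives K_1=8, K_2=-11.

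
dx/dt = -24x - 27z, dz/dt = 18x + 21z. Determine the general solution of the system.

x(t) = 3c_1e^(-6t) + c_2e^(3t), z(t) = -2c_1e^(-6t) - c_2e^(3t)

Coefficient matrix A = [[-24, -27], [18, 21]].
Characteristic polynomial det(A - λI) = λ^2 + 3λ - 18 = 0.
Eigenvalues λ = -6, 3.
For λ=-6: (A-λI) row 1 is [-18, -27], so an eigenvector is (3, -2).
For λ=3: (A-λI) row 1 is [-27, -27], so an eigenvector is (1, -1).
General solution: c_1e^(-6t)(3,-2) + c_2e^(3t)(1,-1).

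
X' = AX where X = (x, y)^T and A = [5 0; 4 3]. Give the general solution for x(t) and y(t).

Coefficient matrix A = [[5, 0], [4, 3]].
Characteristic polynomial det(A - λI) = λ^2 - 8λ + 15 = 0.
Eigenvalues λ = 3, 5.
For λ=3: (A-λI) row 1 is [2, 0], so an eigenvector is (0, 1).
For λ=5: (A-λI) row 2 is [4, -2], so an eigenvector is (-1, -2).
General solution: c_1e^(3t)(0,1) + c_2e^(5t)(-1,-2).

x(t) = -c_2e^(5t), y(t) = c_1e^(3t) - 2c_2e^(5t)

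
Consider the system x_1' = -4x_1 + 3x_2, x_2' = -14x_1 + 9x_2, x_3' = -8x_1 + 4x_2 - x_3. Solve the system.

Coefficient matrix A = [[-4, 3, 0], [-14, 9, 0], [-8, 4, -1]].
det(A - λI) = 0 gives eigenvalues λ = 3, 2, -1.
For λ=3: eigenvector (3,7,1).
For λ=2: eigenvector (1,2,0).
For λ=-1: eigenvector (0,0,1).
General solution: C_1e^(3t)(3,7,1) + C_2e^(2t)(1,2,0) + C_3e^(-t)(0,0,1).

x_1(t) = 3C_1e^(3t) + C_2e^(2t), x_2(t) = 7C_1e^(3t) + 2C_2e^(2t), x_3(t) = C_1e^(3t) + C_3e^(-t)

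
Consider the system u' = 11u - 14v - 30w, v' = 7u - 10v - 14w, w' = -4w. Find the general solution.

Coefficient matrix A = [[11, -14, -30], [7, -10, -14], [0, 0, -4]].
det(A - λI) = 0 gives eigenvalues λ = -3, 4, -4.
For λ=-3: eigenvector (-1,-1,0).
For λ=4: eigenvector (2,1,0).
For λ=-4: eigenvector (2,0,1).
General solution: c_1e^(-3t)(-1,-1,0) + c_2e^(4t)(2,1,0) + c_3e^(-4t)(2,0,1).

u(t) = -c_1e^(-3t) + 2c_2e^(4t) + 2c_3e^(-4t), v(t) = -c_1e^(-3t) + c_2e^(4t), w(t) = c_3e^(-4t)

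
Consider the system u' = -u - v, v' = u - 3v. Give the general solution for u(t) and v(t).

Coefficient matrix A = [[-1, -1], [1, -3]].
Characteristic polynomial det(A - λI) = λ^2 + 4λ + 4 = 0.
Single eigenvalue λ = -2 with algebraic multiplicity 2.
Eigenvector v = (-1,-1); generalized eigenvector w with (A-λI)w=v is (-2,-1).
General solution: e^(-2t)[C_1·v + C_2·(t·v + w)].

u(t) = -C_1e^(-2t) - C_2te^(-2t) - 2C_2e^(-2t), v(t) = -C_1e^(-2t) - C_2te^(-2t) - C_2e^(-2t)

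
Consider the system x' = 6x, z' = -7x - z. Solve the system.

Coefficient matrix A = [[6, 0], [-7, -1]].
Characteristic polynomial det(A - λI) = λ^2 - 5λ - 6 = 0.
Eigenvalues λ = 6, -1.
For λ=6: (A-λI) row 2 is [-7, -7], so an eigenvector is (-1, 1).
For λ=-1: (A-λI) row 1 is [7, 0], so an eigenvector is (0, -1).
General solution: C_1e^(6t)(-1,1) + C_2e^(-t)(0,-1).

x(t) = -C_1e^(6t), z(t) = C_1e^(6t) - C_2e^(-t)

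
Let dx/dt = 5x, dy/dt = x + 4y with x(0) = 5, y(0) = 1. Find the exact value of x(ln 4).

5120

A = [[5,0],[1,4]]; eigenvalues λ = 5, 4.
Eigenvectors: (-1,-1) for λ=5, (0,1) for λ=4.
From the initial condition, c_1 = -5, c_2 = -4.
x(ln 4) = (-5)(4^5)(-1) + (-4)(4^4)(0) = 5120.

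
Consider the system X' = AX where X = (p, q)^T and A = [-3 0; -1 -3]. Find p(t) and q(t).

Coefficient matrix A = [[-3, 0], [-1, -3]].
Characteristic polynomial det(A - λI) = λ^2 + 6λ + 9 = 0.
Single eigenvalue λ = -3 with algebraic multiplicity 2.
Eigenvector v = (0,1); generalized eigenvector w with (A-λI)w=v is (-1,0).
General solution: e^(-3t)[c_1·v + c_2·(t·v + w)].

p(t) = -c_2e^(-3t), q(t) = c_1e^(-3t) + c_2te^(-3t)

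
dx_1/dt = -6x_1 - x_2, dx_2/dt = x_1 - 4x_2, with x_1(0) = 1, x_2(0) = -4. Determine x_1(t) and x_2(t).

x_1(t) = 3te^(-5t) + e^(-5t), x_2(t) = -3te^(-5t) - 4e^(-5t)

Coefficient matrix A = [[-6, -1], [1, -4]].
Characteristic polynomial det(A - λI) = λ^2 + 10λ + 25 = 0.
Single eigenvalue λ = -5 with algebraic multiplicity 2.
Eigenvector v = (-1,1); generalized eigenvector w with (A-λI)w=v is (1,0).
General solution: e^(-5t)[C_1·v + C_2·(t·v + w)].
Applying x_1(0)=1, x_2(0)=-4 gives C_1=-4, C_2=-3.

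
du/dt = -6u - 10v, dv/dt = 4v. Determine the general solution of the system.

Coefficient matrix A = [[-6, -10], [0, 4]].
Characteristic polynomial det(A - λI) = λ^2 + 2λ - 24 = 0.
Eigenvalues λ = 4, -6.
For λ=4: (A-λI) row 1 is [-10, -10], so an eigenvector is (-1, 1).
For λ=-6: (A-λI) row 1 is [0, -10], so an eigenvector is (1, 0).
General solution: K_1e^(4t)(-1,1) + K_2e^(-6t)(1,0).

u(t) = -K_1e^(4t) + K_2e^(-6t), v(t) = K_1e^(4t)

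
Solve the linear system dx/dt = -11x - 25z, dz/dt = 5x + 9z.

Coefficient matrix A = [[-11, -25], [5, 9]].
Characteristic polynomial det(A - λI) = λ^2 + 2λ + 26 = 0.
Eigenvalues λ = -1 ± 5i (complex conjugate pair).
For λ=-1+5i: an eigenvector is (-1,0) - i(2,-1) = (-1 - 2i, 0 + i).
A real fundamental pair from Re and Im of e^((-1+5i)t)v: X_1 = e^(-t)(cos(5t)·(-1,0) + sin(5t)·(2,-1)), X_2 = e^(-t)(sin(5t)·(-1,0) - cos(5t)·(2,-1)).
General solution: K_1X_1 + K_2X_2.

x(t) = 2K_1e^(-t)sin(5t) - K_1e^(-t)cos(5t) - K_2e^(-t)sin(5t) - 2K_2e^(-t)cos(5t), z(t) = -K_1e^(-t)sin(5t) + K_2e^(-t)cos(5t)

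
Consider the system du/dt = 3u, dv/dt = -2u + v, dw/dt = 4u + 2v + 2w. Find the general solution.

u(t) = -K_1e^(3t), v(t) = K_1e^(3t) + K_2e^(t), w(t) = -2K_1e^(3t) - 2K_2e^(t) + K_3e^(2t)

Coefficient matrix A = [[3, 0, 0], [-2, 1, 0], [4, 2, 2]].
det(A - λI) = 0 gives eigenvalues λ = 3, 1, 2.
For λ=3: eigenvector (-1,1,-2).
For λ=1: eigenvector (0,1,-2).
For λ=2: eigenvector (0,0,1).
General solution: K_1e^(3t)(-1,1,-2) + K_2e^(t)(0,1,-2) + K_3e^(2t)(0,0,1).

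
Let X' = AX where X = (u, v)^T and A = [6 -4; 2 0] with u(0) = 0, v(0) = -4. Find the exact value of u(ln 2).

96

A = [[6,-4],[2,0]]; eigenvalues λ = 2, 4.
Eigenvectors: (1,1) for λ=2, (-2,-1) for λ=4.
From the initial condition, c_1 = -8, c_2 = -4.
u(ln 2) = (-8)(2^2)(1) + (-4)(2^4)(-2) = 96.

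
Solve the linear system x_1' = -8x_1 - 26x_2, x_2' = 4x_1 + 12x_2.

x_1(t) = -3C_1e^(2t)sin(2t) - 2C_1e^(2t)cos(2t) - 2C_2e^(2t)sin(2t) + 3C_2e^(2t)cos(2t), x_2(t) = C_1e^(2t)sin(2t) + C_1e^(2t)cos(2t) + C_2e^(2t)sin(2t) - C_2e^(2t)cos(2t)

Coefficient matrix A = [[-8, -26], [4, 12]].
Characteristic polynomial det(A - λI) = λ^2 - 4λ + 8 = 0.
Eigenvalues λ = 2 ± 2i (complex conjugate pair).
For λ=2+2i: an eigenvector is (-2,1) - i(-3,1) = (-2 + 3i, 1 - i).
A real fundamental pair from Re and Im of e^((2+2i)t)v: X_1 = e^(2t)(cos(2t)·(-2,1) + sin(2t)·(-3,1)), X_2 = e^(2t)(sin(2t)·(-2,1) - cos(2t)·(-3,1)).
General solution: C_1X_1 + C_2X_2.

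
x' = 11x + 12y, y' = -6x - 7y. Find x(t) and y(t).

Coefficient matrix A = [[11, 12], [-6, -7]].
Characteristic polynomial det(A - λI) = λ^2 - 4λ - 5 = 0.
Eigenvalues λ = -1, 5.
For λ=-1: (A-λI) row 1 is [12, 12], so an eigenvector is (-1, 1).
For λ=5: (A-λI) row 1 is [6, 12], so an eigenvector is (2, -1).
General solution: C_1e^(-t)(-1,1) + C_2e^(5t)(2,-1).

x(t) = -C_1e^(-t) + 2C_2e^(5t), y(t) = C_1e^(-t) - C_2e^(5t)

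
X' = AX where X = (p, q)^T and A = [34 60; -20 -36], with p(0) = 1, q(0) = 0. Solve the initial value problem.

p(t) = 4e^(4t) - 3e^(-6t), q(t) = -2e^(4t) + 2e^(-6t)

Coefficient matrix A = [[34, 60], [-20, -36]].
Characteristic polynomial det(A - λI) = λ^2 + 2λ - 24 = 0.
Eigenvalues λ = -6, 4.
For λ=-6: (A-λI) row 1 is [40, 60], so an eigenvector is (3, -2).
For λ=4: (A-λI) row 1 is [30, 60], so an eigenvector is (-2, 1).
General solution: C_1e^(-6t)(3,-2) + C_2e^(4t)(-2,1).
Applying p(0)=1, q(0)=0 gives C_1=-1, C_2=-2.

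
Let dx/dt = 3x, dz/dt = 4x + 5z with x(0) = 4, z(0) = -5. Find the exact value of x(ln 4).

A = [[3,0],[4,5]]; eigenvalues λ = 5, 3.
Eigenvectors: (0,1) for λ=5, (-1,2) for λ=3.
From the initial condition, c_1 = 3, c_2 = -4.
x(ln 4) = (3)(4^5)(0) + (-4)(4^3)(-1) = 256.

256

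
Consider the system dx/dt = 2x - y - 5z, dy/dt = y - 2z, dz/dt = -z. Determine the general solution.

x(t) = c_1e^(2t) + c_2e^(t) + 2c_3e^(-t), y(t) = c_2e^(t) + c_3e^(-t), z(t) = c_3e^(-t)

Coefficient matrix A = [[2, -1, -5], [0, 1, -2], [0, 0, -1]].
det(A - λI) = 0 gives eigenvalues λ = 2, 1, -1.
For λ=2: eigenvector (1,0,0).
For λ=1: eigenvector (1,1,0).
For λ=-1: eigenvector (2,1,1).
General solution: c_1e^(2t)(1,0,0) + c_2e^(t)(1,1,0) + c_3e^(-t)(2,1,1).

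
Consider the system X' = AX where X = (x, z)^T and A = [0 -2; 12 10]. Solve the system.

x(t) = -c_1e^(4t) + c_2e^(6t), z(t) = 2c_1e^(4t) - 3c_2e^(6t)

Coefficient matrix A = [[0, -2], [12, 10]].
Characteristic polynomial det(A - λI) = λ^2 - 10λ + 24 = 0.
Eigenvalues λ = 4, 6.
For λ=4: (A-λI) row 1 is [-4, -2], so an eigenvector is (-1, 2).
For λ=6: (A-λI) row 1 is [-6, -2], so an eigenvector is (1, -3).
General solution: c_1e^(4t)(-1,2) + c_2e^(6t)(1,-3).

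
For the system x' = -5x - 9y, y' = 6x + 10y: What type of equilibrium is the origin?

A = [[-5,-9],[6,10]]; det(A-λI) = λ^2 - 5λ + 4.
λ = 1, 4: both positive.

unstable node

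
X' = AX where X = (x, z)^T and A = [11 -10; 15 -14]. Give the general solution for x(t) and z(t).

x(t) = -2K_1e^(-4t) + K_2e^(t), z(t) = -3K_1e^(-4t) + K_2e^(t)

Coefficient matrix A = [[11, -10], [15, -14]].
Characteristic polynomial det(A - λI) = λ^2 + 3λ - 4 = 0.
Eigenvalues λ = -4, 1.
For λ=-4: (A-λI) row 1 is [15, -10], so an eigenvector is (-2, -3).
For λ=1: (A-λI) row 1 is [10, -10], so an eigenvector is (1, 1).
General solution: K_1e^(-4t)(-2,-3) + K_2e^(t)(1,1).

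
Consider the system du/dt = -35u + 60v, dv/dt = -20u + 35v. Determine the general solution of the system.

Coefficient matrix A = [[-35, 60], [-20, 35]].
Characteristic polynomial det(A - λI) = λ^2 - 25 = 0.
Eigenvalues λ = -5, 5.
For λ=-5: (A-λI) row 1 is [-30, 60], so an eigenvector is (2, 1).
For λ=5: (A-λI) row 1 is [-40, 60], so an eigenvector is (3, 2).
General solution: K_1e^(-5t)(2,1) + K_2e^(5t)(3,2).

u(t) = 2K_1e^(-5t) + 3K_2e^(5t), v(t) = K_1e^(-5t) + 2K_2e^(5t)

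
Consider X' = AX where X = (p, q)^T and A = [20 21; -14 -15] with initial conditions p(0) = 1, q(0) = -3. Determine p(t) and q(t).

p(t) = -6e^(6t) + 7e^(-t), q(t) = 4e^(6t) - 7e^(-t)

Coefficient matrix A = [[20, 21], [-14, -15]].
Characteristic polynomial det(A - λI) = λ^2 - 5λ - 6 = 0.
Eigenvalues λ = 6, -1.
For λ=6: (A-λI) row 1 is [14, 21], so an eigenvector is (3, -2).
For λ=-1: (A-λI) row 1 is [21, 21], so an eigenvector is (1, -1).
General solution: c_1e^(6t)(3,-2) + c_2e^(-t)(1,-1).
Applying p(0)=1, q(0)=-3 gives c_1=-2, c_2=7.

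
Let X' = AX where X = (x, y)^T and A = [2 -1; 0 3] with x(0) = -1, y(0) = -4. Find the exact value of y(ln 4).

A = [[2,-1],[0,3]]; eigenvalues λ = 2, 3.
Eigenvectors: (1,0) for λ=2, (1,-1) for λ=3.
From the initial condition, c_1 = -5, c_2 = 4.
y(ln 4) = (-5)(4^2)(0) + (4)(4^3)(-1) = -256.

-256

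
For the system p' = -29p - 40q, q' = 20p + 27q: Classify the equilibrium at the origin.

A = [[-29,-40],[20,27]]; det(A-λI) = λ^2 + 2λ + 17.
λ = -1 ± 4i: negative real part.

stable spiral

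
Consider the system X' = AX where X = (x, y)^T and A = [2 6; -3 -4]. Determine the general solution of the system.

Coefficient matrix A = [[2, 6], [-3, -4]].
Characteristic polynomial det(A - λI) = λ^2 + 2λ + 10 = 0.
Eigenvalues λ = -1 ± 3i (complex conjugate pair).
For λ=-1+3i: an eigenvector is (1,0) - i(1,-1) = (1 - i, 0 + i).
A real fundamental pair from Re and Im of e^((-1+3i)t)v: X_1 = e^(-t)(cos(3t)·(1,0) + sin(3t)·(1,-1)), X_2 = e^(-t)(sin(3t)·(1,0) - cos(3t)·(1,-1)).
General solution: C_1X_1 + C_2X_2.

x(t) = C_1e^(-t)sin(3t) + C_1e^(-t)cos(3t) + C_2e^(-t)sin(3t) - C_2e^(-t)cos(3t), y(t) = -C_1e^(-t)sin(3t) + C_2e^(-t)cos(3t)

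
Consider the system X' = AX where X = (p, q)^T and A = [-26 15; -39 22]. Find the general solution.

p(t) = c_1e^(-2t)sin(3t) - 2c_1e^(-2t)cos(3t) - 2c_2e^(-2t)sin(3t) - c_2e^(-2t)cos(3t), q(t) = 2c_1e^(-2t)sin(3t) - 3c_1e^(-2t)cos(3t) - 3c_2e^(-2t)sin(3t) - 2c_2e^(-2t)cos(3t)

Coefficient matrix A = [[-26, 15], [-39, 22]].
Characteristic polynomial det(A - λI) = λ^2 + 4λ + 13 = 0.
Eigenvalues λ = -2 ± 3i (complex conjugate pair).
For λ=-2+3i: an eigenvector is (-2,-3) - i(1,2) = (-2 - i, -3 - 2i).
A real fundamental pair from Re and Im of e^((-2+3i)t)v: X_1 = e^(-2t)(cos(3t)·(-2,-3) + sin(3t)·(1,2)), X_2 = e^(-2t)(sin(3t)·(-2,-3) - cos(3t)·(1,2)).
General solution: c_1X_1 + c_2X_2.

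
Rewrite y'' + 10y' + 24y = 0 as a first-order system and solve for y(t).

Let x_1 = y, x_2 = y'. Then x_1' = x_2 and x_2' = -24x_1 - 10x_2.
A = [[0,1],[-24,-10]]; det(A-λI) = λ^2 + 10λ + 24.
Eigenvalues λ = -4, -6 with eigenvectors (1,-4), (1,-6).

y(t) = c_1e^(-4t) + c_2e^(-6t)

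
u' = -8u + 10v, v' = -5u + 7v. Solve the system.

u(t) = c_1e^(2t) - 2c_2e^(-3t), v(t) = c_1e^(2t) - c_2e^(-3t)

Coefficient matrix A = [[-8, 10], [-5, 7]].
Characteristic polynomial det(A - λI) = λ^2 + λ - 6 = 0.
Eigenvalues λ = 2, -3.
For λ=2: (A-λI) row 1 is [-10, 10], so an eigenvector is (1, 1).
For λ=-3: (A-λI) row 1 is [-5, 10], so an eigenvector is (-2, -1).
General solution: c_1e^(2t)(1,1) + c_2e^(-3t)(-2,-1).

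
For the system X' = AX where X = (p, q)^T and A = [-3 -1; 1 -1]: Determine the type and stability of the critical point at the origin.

A = [[-3,-1],[1,-1]]; det(A-λI) = λ^2 + 4λ + 4.
repeated λ = -2 with a single eigenvector.

stable improper node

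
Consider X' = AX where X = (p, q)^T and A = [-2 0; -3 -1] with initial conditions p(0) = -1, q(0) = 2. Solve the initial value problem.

Coefficient matrix A = [[-2, 0], [-3, -1]].
Characteristic polynomial det(A - λI) = λ^2 + 3λ + 2 = 0.
Eigenvalues λ = -1, -2.
For λ=-1: (A-λI) row 1 is [-1, 0], so an eigenvector is (0, -1).
For λ=-2: (A-λI) row 2 is [-3, 1], so an eigenvector is (-1, -3).
General solution: K_1e^(-t)(0,-1) + K_2e^(-2t)(-1,-3).
Applying p(0)=-1, q(0)=2 gives K_1=-5, K_2=1.

p(t) = -e^(-2t), q(t) = 5e^(-t) - 3e^(-2t)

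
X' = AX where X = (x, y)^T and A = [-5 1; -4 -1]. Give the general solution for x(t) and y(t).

Coefficient matrix A = [[-5, 1], [-4, -1]].
Characteristic polynomial det(A - λI) = λ^2 + 6λ + 9 = 0.
Single eigenvalue λ = -3 with algebraic multiplicity 2.
Eigenvector v = (-1,-2); generalized eigenvector w with (A-λI)w=v is (0,-1).
General solution: e^(-3t)[c_1·v + c_2·(t·v + w)].

x(t) = -c_1e^(-3t) - c_2te^(-3t), y(t) = -2c_1e^(-3t) - 2c_2te^(-3t) - c_2e^(-3t)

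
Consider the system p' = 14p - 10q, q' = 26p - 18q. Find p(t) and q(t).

p(t) = -c_1e^(-2t)sin(2t) - 2c_1e^(-2t)cos(2t) - 2c_2e^(-2t)sin(2t) + c_2e^(-2t)cos(2t), q(t) = -2c_1e^(-2t)sin(2t) - 3c_1e^(-2t)cos(2t) - 3c_2e^(-2t)sin(2t) + 2c_2e^(-2t)cos(2t)

Coefficient matrix A = [[14, -10], [26, -18]].
Characteristic polynomial det(A - λI) = λ^2 + 4λ + 8 = 0.
Eigenvalues λ = -2 ± 2i (complex conjugate pair).
For λ=-2+2i: an eigenvector is (-2,-3) - i(-1,-2) = (-2 + i, -3 + 2i).
A real fundamental pair from Re and Im of e^((-2+2i)t)v: X_1 = e^(-2t)(cos(2t)·(-2,-3) + sin(2t)·(-1,-2)), X_2 = e^(-2t)(sin(2t)·(-2,-3) - cos(2t)·(-1,-2)).
General solution: c_1X_1 + c_2X_2.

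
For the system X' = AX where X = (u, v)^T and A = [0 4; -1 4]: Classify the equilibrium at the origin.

A = [[0,4],[-1,4]]; det(A-λI) = λ^2 - 4λ + 4.
repeated λ = 2 with a single eigenvector.

unstable improper node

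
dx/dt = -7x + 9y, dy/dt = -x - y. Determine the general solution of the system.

x(t) = 3c_1e^(-4t) + 3c_2te^(-4t) + 2c_2e^(-4t), y(t) = c_1e^(-4t) + c_2te^(-4t) + c_2e^(-4t)

Coefficient matrix A = [[-7, 9], [-1, -1]].
Characteristic polynomial det(A - λI) = λ^2 + 8λ + 16 = 0.
Single eigenvalue λ = -4 with algebraic multiplicity 2.
Eigenvector v = (3,1); generalized eigenvector w with (A-λI)w=v is (2,1).
General solution: e^(-4t)[c_1·v + c_2·(t·v + w)].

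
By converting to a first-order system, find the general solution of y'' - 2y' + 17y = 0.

Let x_1 = y, x_2 = y'. Then x_1' = x_2 and x_2' = -17x_1 + 2x_2.
A = [[0,1],[-17,2]]; det(A-λI) = λ^2 - 2λ + 17.
Eigenvalues λ = 1 ± 4i.

y(t) = K_1e^(t)cos(4t) + K_2e^(t)sin(4t)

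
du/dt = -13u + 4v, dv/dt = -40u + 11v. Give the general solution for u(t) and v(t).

u(t) = K_1e^(-t)cos(4t) + K_2e^(-t)sin(4t), v(t) = -K_1e^(-t)sin(4t) + 3K_1e^(-t)cos(4t) + 3K_2e^(-t)sin(4t) + K_2e^(-t)cos(4t)

Coefficient matrix A = [[-13, 4], [-40, 11]].
Characteristic polynomial det(A - λI) = λ^2 + 2λ + 17 = 0.
Eigenvalues λ = -1 ± 4i (complex conjugate pair).
For λ=-1+4i: an eigenvector is (1,3) - i(0,-1) = (1, 3 + i).
A real fundamental pair from Re and Im of e^((-1+4i)t)v: X_1 = e^(-t)(cos(4t)·(1,3) + sin(4t)·(0,-1)), X_2 = e^(-t)(sin(4t)·(1,3) - cos(4t)·(0,-1)).
General solution: K_1X_1 + K_2X_2.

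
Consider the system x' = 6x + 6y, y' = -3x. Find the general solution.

x(t) = -K_1e^(3t)sin(3t) - K_1e^(3t)cos(3t) - K_2e^(3t)sin(3t) + K_2e^(3t)cos(3t), y(t) = K_1e^(3t)sin(3t) - K_2e^(3t)cos(3t)

Coefficient matrix A = [[6, 6], [-3, 0]].
Characteristic polynomial det(A - λI) = λ^2 - 6λ + 18 = 0.
Eigenvalues λ = 3 ± 3i (complex conjugate pair).
For λ=3+3i: an eigenvector is (-1,0) - i(-1,1) = (-1 + i, 0 - i).
A real fundamental pair from Re and Im of e^((3+3i)t)v: X_1 = e^(3t)(cos(3t)·(-1,0) + sin(3t)·(-1,1)), X_2 = e^(3t)(sin(3t)·(-1,0) - cos(3t)·(-1,1)).
General solution: K_1X_1 + K_2X_2.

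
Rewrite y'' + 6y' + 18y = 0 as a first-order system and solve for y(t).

y(t) = c_1e^(-3t)cos(3t) + c_2e^(-3t)sin(3t)

Let x_1 = y, x_2 = y'. Then x_1' = x_2 and x_2' = -18x_1 - 6x_2.
A = [[0,1],[-18,-6]]; det(A-λI) = λ^2 + 6λ + 18.
Eigenvalues λ = -3 ± 3i.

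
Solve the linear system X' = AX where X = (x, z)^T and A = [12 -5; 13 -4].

x(t) = -C_1e^(4t)sin(t) - 2C_1e^(4t)cos(t) - 2C_2e^(4t)sin(t) + C_2e^(4t)cos(t), z(t) = -2C_1e^(4t)sin(t) - 3C_1e^(4t)cos(t) - 3C_2e^(4t)sin(t) + 2C_2e^(4t)cos(t)

Coefficient matrix A = [[12, -5], [13, -4]].
Characteristic polynomial det(A - λI) = λ^2 - 8λ + 17 = 0.
Eigenvalues λ = 4 ± i (complex conjugate pair).
For λ=4+i: an eigenvector is (-2,-3) - i(-1,-2) = (-2 + i, -3 + 2i).
A real fundamental pair from Re and Im of e^((4+i)t)v: X_1 = e^(4t)(cos(t)·(-2,-3) + sin(t)·(-1,-2)), X_2 = e^(4t)(sin(t)·(-2,-3) - cos(t)·(-1,-2)).
General solution: C_1X_1 + C_2X_2.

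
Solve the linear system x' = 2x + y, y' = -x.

Coefficient matrix A = [[2, 1], [-1, 0]].
Characteristic polynomial det(A - λI) = λ^2 - 2λ + 1 = 0.
Single eigenvalue λ = 1 with algebraic multiplicity 2.
Eigenvector v = (1,-1); generalized eigenvector w with (A-λI)w=v is (-2,3).
General solution: e^(t)[C_1·v + C_2·(t·v + w)].

x(t) = C_1e^(t) + C_2te^(t) - 2C_2e^(t), y(t) = -C_1e^(t) - C_2te^(t) + 3C_2e^(t)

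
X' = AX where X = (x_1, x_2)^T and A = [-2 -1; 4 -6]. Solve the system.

Coefficient matrix A = [[-2, -1], [4, -6]].
Characteristic polynomial det(A - λI) = λ^2 + 8λ + 16 = 0.
Single eigenvalue λ = -4 with algebraic multiplicity 2.
Eigenvector v = (1,2); generalized eigenvector w with (A-λI)w=v is (1,1).
General solution: e^(-4t)[C_1·v + C_2·(t·v + w)].

x_1(t) = C_1e^(-4t) + C_2te^(-4t) + C_2e^(-4t), x_2(t) = 2C_1e^(-4t) + 2C_2te^(-4t) + C_2e^(-4t)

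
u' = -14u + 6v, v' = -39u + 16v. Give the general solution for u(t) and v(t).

u(t) = C_1e^(t)sin(3t) - C_1e^(t)cos(3t) - C_2e^(t)sin(3t) - C_2e^(t)cos(3t), v(t) = 3C_1e^(t)sin(3t) - 2C_1e^(t)cos(3t) - 2C_2e^(t)sin(3t) - 3C_2e^(t)cos(3t)

Coefficient matrix A = [[-14, 6], [-39, 16]].
Characteristic polynomial det(A - λI) = λ^2 - 2λ + 10 = 0.
Eigenvalues λ = 1 ± 3i (complex conjugate pair).
For λ=1+3i: an eigenvector is (-1,-2) - i(1,3) = (-1 - i, -2 - 3i).
A real fundamental pair from Re and Im of e^((1+3i)t)v: X_1 = e^(t)(cos(3t)·(-1,-2) + sin(3t)·(1,3)), X_2 = e^(t)(sin(3t)·(-1,-2) - cos(3t)·(1,3)).
General solution: C_1X_1 + C_2X_2.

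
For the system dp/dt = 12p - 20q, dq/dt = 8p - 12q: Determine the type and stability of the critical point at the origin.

A = [[12,-20],[8,-12]]; det(A-λI) = λ^2 + 16.
λ = 0 ± 4i: zero real part.

center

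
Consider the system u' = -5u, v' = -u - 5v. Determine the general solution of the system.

u(t) = -C_2e^(-5t), v(t) = C_1e^(-5t) + C_2te^(-5t)

Coefficient matrix A = [[-5, 0], [-1, -5]].
Characteristic polynomial det(A - λI) = λ^2 + 10λ + 25 = 0.
Single eigenvalue λ = -5 with algebraic multiplicity 2.
Eigenvector v = (0,1); generalized eigenvector w with (A-λI)w=v is (-1,0).
General solution: e^(-5t)[C_1·v + C_2·(t·v + w)].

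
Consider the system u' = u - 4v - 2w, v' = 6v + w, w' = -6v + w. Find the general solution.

u(t) = K_2e^(t) - K_3e^(3t), v(t) = K_1e^(4t) - K_3e^(3t), w(t) = -2K_1e^(4t) + 3K_3e^(3t)

Coefficient matrix A = [[1, -4, -2], [0, 6, 1], [0, -6, 1]].
det(A - λI) = 0 gives eigenvalues λ = 4, 1, 3.
For λ=4: eigenvector (0,1,-2).
For λ=1: eigenvector (1,0,0).
For λ=3: eigenvector (-1,-1,3).
General solution: K_1e^(4t)(0,1,-2) + K_2e^(t)(1,0,0) + K_3e^(3t)(-1,-1,3).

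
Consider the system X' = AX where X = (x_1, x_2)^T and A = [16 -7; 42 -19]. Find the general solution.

Coefficient matrix A = [[16, -7], [42, -19]].
Characteristic polynomial det(A - λI) = λ^2 + 3λ - 10 = 0.
Eigenvalues λ = 2, -5.
For λ=2: (A-λI) row 1 is [14, -7], so an eigenvector is (1, 2).
For λ=-5: (A-λI) row 1 is [21, -7], so an eigenvector is (1, 3).
General solution: K_1e^(2t)(1,2) + K_2e^(-5t)(1,3).

x_1(t) = K_1e^(2t) + K_2e^(-5t), x_2(t) = 2K_1e^(2t) + 3K_2e^(-5t)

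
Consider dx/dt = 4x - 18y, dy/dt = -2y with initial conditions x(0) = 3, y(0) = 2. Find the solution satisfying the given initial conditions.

Coefficient matrix A = [[4, -18], [0, -2]].
Characteristic polynomial det(A - λI) = λ^2 - 2λ - 8 = 0.
Eigenvalues λ = -2, 4.
For λ=-2: (A-λI) row 1 is [6, -18], so an eigenvector is (3, 1).
For λ=4: (A-λI) row 1 is [0, -18], so an eigenvector is (-1, 0).
General solution: C_1e^(-2t)(3,1) + C_2e^(4t)(-1,0).
Applying x(0)=3, y(0)=2 gives C_1=2, C_2=3.

x(t) = -3e^(4t) + 6e^(-2t), y(t) = 2e^(-2t)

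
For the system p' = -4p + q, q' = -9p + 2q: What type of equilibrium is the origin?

stable improper node

A = [[-4,1],[-9,2]]; det(A-λI) = λ^2 + 2λ + 1.
repeated λ = -1 with a single eigenvector.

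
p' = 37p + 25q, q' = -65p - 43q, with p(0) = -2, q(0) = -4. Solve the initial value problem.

p(t) = -36e^(-3t)sin(5t) - 2e^(-3t)cos(5t), q(t) = 58e^(-3t)sin(5t) - 4e^(-3t)cos(5t)

Coefficient matrix A = [[37, 25], [-65, -43]].
Characteristic polynomial det(A - λI) = λ^2 + 6λ + 34 = 0.
Eigenvalues λ = -3 ± 5i (complex conjugate pair).
For λ=-3+5i: an eigenvector is (2,-3) - i(1,-2) = (2 - i, -3 + 2i).
A real fundamental pair from Re and Im of e^((-3+5i)t)v: X_1 = e^(-3t)(cos(5t)·(2,-3) + sin(5t)·(1,-2)), X_2 = e^(-3t)(sin(5t)·(2,-3) - cos(5t)·(1,-2)).
General solution: K_1X_1 + K_2X_2.
Applying p(0)=-2, q(0)=-4 gives K_1=-8, K_2=-14.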